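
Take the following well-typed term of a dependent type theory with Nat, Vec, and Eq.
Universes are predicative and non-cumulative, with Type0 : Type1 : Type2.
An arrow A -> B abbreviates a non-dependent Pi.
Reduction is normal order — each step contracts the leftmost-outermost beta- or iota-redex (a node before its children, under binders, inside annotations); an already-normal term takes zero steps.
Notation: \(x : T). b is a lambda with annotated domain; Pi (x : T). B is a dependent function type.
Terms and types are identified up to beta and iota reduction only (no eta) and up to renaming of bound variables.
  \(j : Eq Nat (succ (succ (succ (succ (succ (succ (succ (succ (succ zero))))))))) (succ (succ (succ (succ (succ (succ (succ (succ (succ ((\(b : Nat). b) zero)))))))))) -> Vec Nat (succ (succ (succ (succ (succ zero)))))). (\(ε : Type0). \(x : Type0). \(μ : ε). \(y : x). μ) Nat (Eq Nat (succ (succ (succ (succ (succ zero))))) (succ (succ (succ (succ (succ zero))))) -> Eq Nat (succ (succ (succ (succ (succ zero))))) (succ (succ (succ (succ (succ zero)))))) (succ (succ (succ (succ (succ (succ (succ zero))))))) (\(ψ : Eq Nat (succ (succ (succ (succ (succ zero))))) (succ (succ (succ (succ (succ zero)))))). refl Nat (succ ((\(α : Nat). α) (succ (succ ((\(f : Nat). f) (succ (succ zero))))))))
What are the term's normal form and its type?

reduced normal form:
  \(j : Eq Nat (succ (succ (succ (succ (succ (succ (succ (succ (succ zero))))))))) (succ (succ (succ (succ (succ (succ (succ (succ (succ zero))))))))) -> Vec Nat (succ (succ (succ (succ (succ zero)))))). succ (succ (succ (succ (succ (succ (succ zero))))))
inferred type:
  (Eq Nat (succ (succ (succ (succ (succ (succ (succ (succ (succ zero))))))))) (succ (succ (succ (succ (succ (succ (succ (succ (succ zero))))))))) -> Vec Nat (succ (succ (succ (succ (succ zero)))))) -> Nat
observation: 5 normal-order steps normalize the term, beginning with a beta-redex.


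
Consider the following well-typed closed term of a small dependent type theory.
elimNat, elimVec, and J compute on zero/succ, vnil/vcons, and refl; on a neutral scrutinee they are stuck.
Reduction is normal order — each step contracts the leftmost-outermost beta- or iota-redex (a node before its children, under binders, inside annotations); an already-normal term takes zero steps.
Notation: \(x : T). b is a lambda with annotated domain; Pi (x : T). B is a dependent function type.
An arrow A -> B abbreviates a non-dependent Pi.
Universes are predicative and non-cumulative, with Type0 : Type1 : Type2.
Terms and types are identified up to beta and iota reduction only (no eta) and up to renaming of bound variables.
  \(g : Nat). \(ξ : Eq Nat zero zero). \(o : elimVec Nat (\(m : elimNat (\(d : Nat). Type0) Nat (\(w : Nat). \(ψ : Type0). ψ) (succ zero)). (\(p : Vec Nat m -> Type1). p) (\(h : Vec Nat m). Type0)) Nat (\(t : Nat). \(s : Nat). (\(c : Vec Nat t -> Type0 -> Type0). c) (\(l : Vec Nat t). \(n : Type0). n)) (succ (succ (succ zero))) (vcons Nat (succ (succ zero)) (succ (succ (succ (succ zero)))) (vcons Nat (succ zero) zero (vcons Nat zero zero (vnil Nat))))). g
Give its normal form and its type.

reduced normal form:
  \(g : Nat). \(ξ : Eq Nat zero zero). \(o : Nat). g
type:
  Nat -> Eq Nat zero zero -> Nat -> Nat
observation: 19 normal-order steps normalize the term, beginning with an elimVec iota-redex.


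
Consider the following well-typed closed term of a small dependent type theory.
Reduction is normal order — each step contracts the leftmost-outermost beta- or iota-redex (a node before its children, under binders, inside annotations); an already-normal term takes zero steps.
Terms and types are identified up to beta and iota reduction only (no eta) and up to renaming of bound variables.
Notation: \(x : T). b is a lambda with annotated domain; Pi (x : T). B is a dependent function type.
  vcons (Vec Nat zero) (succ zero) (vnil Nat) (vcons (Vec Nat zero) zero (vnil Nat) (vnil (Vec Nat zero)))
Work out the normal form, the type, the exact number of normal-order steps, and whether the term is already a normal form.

reduced normal form:
  vcons (Vec Nat zero) (succ zero) (vnil Nat) (vcons (Vec Nat zero) zero (vnil Nat) (vnil (Vec Nat zero)))
the term's type:
  Vec (Vec Nat zero) (succ (succ zero))
steps to reach normal form (normal order): 0
already normal: yes


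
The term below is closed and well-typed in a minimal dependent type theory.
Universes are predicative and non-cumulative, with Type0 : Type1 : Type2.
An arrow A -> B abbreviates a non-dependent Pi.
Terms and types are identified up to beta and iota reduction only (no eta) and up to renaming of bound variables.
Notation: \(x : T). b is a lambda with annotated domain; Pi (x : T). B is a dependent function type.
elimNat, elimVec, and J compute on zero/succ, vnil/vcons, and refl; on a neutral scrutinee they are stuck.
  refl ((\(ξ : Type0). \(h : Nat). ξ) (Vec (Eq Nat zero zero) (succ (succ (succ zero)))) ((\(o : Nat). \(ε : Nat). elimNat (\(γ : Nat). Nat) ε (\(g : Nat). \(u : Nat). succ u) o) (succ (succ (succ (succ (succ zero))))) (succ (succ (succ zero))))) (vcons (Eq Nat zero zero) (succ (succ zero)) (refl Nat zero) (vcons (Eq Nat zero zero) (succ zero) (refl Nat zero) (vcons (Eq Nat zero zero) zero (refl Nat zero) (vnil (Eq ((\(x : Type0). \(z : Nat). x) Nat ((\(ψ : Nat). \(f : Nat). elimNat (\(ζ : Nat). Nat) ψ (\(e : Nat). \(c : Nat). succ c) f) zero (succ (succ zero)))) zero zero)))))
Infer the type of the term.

type:
  Eq (Vec (Eq Nat zero zero) (succ (succ (succ zero)))) (vcons (Eq Nat zero zero) (succ (succ zero)) (refl Nat zero) (vcons (Eq Nat zero zero) (succ zero) (refl Nat zero) (vcons (Eq Nat zero zero) zero (refl Nat zero) (vnil (Eq Nat zero zero))))) (vcons (Eq Nat zero zero) (succ (succ zero)) (refl Nat zero) (vcons (Eq Nat zero zero) (succ zero) (refl Nat zero) (vcons (Eq Nat zero zero) zero (refl Nat zero) (vnil (Eq Nat zero zero)))))


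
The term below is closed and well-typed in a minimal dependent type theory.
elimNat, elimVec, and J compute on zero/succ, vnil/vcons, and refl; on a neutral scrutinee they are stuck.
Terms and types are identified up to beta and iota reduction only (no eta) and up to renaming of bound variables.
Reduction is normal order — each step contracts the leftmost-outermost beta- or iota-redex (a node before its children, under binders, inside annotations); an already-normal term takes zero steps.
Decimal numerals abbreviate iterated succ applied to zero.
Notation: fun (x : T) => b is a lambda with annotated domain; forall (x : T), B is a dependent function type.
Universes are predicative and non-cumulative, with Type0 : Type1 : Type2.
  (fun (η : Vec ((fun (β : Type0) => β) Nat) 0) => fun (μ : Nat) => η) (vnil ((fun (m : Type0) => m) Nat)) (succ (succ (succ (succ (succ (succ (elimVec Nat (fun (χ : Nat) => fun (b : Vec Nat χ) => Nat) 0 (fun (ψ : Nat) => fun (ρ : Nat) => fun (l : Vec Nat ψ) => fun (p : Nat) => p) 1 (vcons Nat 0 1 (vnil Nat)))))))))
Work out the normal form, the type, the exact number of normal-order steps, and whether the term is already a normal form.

normal form:
  vnil Nat
type:
  Vec Nat 0
reduction steps (normal order): 3
started in normal form: no
first redex: a beta-redex


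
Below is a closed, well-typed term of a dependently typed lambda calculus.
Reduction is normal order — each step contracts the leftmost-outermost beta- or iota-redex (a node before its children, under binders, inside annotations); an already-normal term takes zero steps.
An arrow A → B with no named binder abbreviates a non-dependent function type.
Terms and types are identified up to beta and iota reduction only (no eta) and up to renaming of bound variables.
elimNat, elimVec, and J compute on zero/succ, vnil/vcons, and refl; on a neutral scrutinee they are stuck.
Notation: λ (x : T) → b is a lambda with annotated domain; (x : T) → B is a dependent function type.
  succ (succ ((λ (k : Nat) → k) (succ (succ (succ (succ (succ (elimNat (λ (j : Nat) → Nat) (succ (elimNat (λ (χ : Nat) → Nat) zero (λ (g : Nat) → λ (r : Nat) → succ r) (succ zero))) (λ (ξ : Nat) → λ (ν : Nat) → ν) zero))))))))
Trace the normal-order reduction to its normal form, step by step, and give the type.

reduction (normal order):
  succ (succ ((λ (k : Nat) → k) (succ (succ (succ (succ (succ (elimNat (λ (j : Nat) → Nat) (succ (elimNat (λ (χ : Nat) → Nat) zero (λ (g : Nat) → λ (r : Nat) → succ r) (succ zero))) (λ (ξ : Nat) → λ (ν : Nat) → ν) zero))))))))
  ~> succ (succ (succ (succ (succ (succ (succ (elimNat (λ (k : Nat) → Nat) (succ (elimNat (λ (j : Nat) → Nat) zero (λ (χ : Nat) → λ (g : Nat) → succ g) (succ zero))) (λ (r : Nat) → λ (ξ : Nat) → ξ) zero)))))))
  ~> succ (succ (succ (succ (succ (succ (succ (succ (elimNat (λ (k : Nat) → Nat) zero (λ (j : Nat) → λ (χ : Nat) → succ χ) (succ zero)))))))))
  ~> succ (succ (succ (succ (succ (succ (succ (succ ((λ (k : Nat) → λ (j : Nat) → succ j) zero (elimNat (λ (χ : Nat) → Nat) zero (λ (g : Nat) → λ (r : Nat) → succ r) zero)))))))))
  ~> succ (succ (succ (succ (succ (succ (succ (succ ((λ (k : Nat) → succ k) (elimNat (λ (j : Nat) → Nat) zero (λ (χ : Nat) → λ (g : Nat) → succ g) zero)))))))))
  ~> succ (succ (succ (succ (succ (succ (succ (succ (succ (elimNat (λ (k : Nat) → Nat) zero (λ (j : Nat) → λ (χ : Nat) → succ χ) zero)))))))))
  ~> succ (succ (succ (succ (succ (succ (succ (succ (succ zero))))))))
the term's type:
  Nat


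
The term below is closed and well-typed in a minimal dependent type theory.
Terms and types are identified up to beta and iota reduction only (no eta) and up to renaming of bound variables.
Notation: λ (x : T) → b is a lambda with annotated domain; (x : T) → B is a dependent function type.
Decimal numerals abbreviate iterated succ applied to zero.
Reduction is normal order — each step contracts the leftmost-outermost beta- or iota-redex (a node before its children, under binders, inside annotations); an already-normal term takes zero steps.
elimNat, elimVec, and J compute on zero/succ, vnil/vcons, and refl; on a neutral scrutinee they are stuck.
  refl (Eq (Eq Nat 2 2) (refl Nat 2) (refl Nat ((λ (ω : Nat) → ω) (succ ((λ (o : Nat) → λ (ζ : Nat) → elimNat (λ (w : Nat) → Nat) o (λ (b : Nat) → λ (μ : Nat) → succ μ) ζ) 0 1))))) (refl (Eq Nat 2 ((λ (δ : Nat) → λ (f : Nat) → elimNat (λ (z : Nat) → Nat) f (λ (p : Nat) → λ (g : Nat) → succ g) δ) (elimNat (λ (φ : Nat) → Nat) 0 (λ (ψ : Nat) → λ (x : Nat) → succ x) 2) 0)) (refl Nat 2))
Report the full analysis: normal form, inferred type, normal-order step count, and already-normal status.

normal form:
  refl (Eq (Eq Nat 2 2) (refl Nat 2) (refl Nat 2)) (refl (Eq Nat 2 2) (refl Nat 2))
type:
  Eq (Eq (Eq Nat 2 2) (refl Nat 2) (refl Nat 2)) (refl (Eq Nat 2 2) (refl Nat 2)) (refl (Eq Nat 2 2) (refl Nat 2))
steps to reach normal form (normal order): 23
started in normal form: no
first contracted redex: a beta-redex


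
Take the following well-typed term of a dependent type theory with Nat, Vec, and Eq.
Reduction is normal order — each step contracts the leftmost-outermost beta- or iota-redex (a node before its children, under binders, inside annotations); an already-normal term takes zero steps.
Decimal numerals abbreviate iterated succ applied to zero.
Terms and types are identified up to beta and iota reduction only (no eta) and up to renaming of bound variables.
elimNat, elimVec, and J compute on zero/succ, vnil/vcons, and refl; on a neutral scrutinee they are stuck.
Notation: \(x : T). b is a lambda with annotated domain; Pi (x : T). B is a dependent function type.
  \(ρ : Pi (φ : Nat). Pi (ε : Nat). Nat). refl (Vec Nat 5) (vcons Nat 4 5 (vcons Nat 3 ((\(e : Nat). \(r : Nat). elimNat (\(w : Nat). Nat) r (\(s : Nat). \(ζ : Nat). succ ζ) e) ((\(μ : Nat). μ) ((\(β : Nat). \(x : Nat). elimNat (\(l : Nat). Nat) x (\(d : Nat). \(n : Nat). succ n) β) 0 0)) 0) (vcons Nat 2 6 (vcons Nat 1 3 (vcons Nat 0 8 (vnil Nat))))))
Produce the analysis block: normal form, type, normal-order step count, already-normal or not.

reduced normal form:
  \(ρ : Pi (φ : Nat). Pi (ε : Nat). Nat). refl (Vec Nat 5) (vcons Nat 4 5 (vcons Nat 3 0 (vcons Nat 2 6 (vcons Nat 1 3 (vcons Nat 0 8 (vnil Nat))))))
the term's type:
  Pi (ρ : Pi (φ : Nat). Pi (ε : Nat). Nat). Eq (Vec Nat 5) (vcons Nat 4 5 (vcons Nat 3 0 (vcons Nat 2 6 (vcons Nat 1 3 (vcons Nat 0 8 (vnil Nat)))))) (vcons Nat 4 5 (vcons Nat 3 0 (vcons Nat 2 6 (vcons Nat 1 3 (vcons Nat 0 8 (vnil Nat))))))
steps to reach normal form (normal order): 7
term was already normal: no
first redex: a beta-redex


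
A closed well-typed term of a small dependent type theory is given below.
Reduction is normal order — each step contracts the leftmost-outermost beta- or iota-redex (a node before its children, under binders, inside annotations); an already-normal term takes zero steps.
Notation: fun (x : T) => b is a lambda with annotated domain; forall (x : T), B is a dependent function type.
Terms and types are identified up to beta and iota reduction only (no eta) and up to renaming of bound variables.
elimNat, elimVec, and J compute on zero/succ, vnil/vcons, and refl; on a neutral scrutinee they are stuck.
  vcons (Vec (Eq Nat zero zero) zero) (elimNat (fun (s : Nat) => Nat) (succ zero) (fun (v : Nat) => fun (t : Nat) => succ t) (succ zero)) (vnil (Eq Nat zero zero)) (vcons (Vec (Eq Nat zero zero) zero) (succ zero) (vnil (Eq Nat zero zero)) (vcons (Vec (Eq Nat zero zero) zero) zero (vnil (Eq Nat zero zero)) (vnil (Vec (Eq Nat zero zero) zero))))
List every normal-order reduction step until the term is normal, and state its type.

normal-order reduction:
  vcons (Vec (Eq Nat zero zero) zero) (elimNat (fun (s : Nat) => Nat) (succ zero) (fun (v : Nat) => fun (t : Nat) => succ t) (succ zero)) (vnil (Eq Nat zero zero)) (vcons (Vec (Eq Nat zero zero) zero) (succ zero) (vnil (Eq Nat zero zero)) (vcons (Vec (Eq Nat zero zero) zero) zero (vnil (Eq Nat zero zero)) (vnil (Vec (Eq Nat zero zero) zero))))
  ~> vcons (Vec (Eq Nat zero zero) zero) ((fun (s : Nat) => fun (v : Nat) => succ v) zero (elimNat (fun (t : Nat) => Nat) (succ zero) (fun (θ : Nat) => fun (w : Nat) => succ w) zero)) (vnil (Eq Nat zero zero)) (vcons (Vec (Eq Nat zero zero) zero) (succ zero) (vnil (Eq Nat zero zero)) (vcons (Vec (Eq Nat zero zero) zero) zero (vnil (Eq Nat zero zero)) (vnil (Vec (Eq Nat zero zero) zero))))
  ~> vcons (Vec (Eq Nat zero zero) zero) ((fun (s : Nat) => succ s) (elimNat (fun (v : Nat) => Nat) (succ zero) (fun (t : Nat) => fun (θ : Nat) => succ θ) zero)) (vnil (Eq Nat zero zero)) (vcons (Vec (Eq Nat zero zero) zero) (succ zero) (vnil (Eq Nat zero zero)) (vcons (Vec (Eq Nat zero zero) zero) zero (vnil (Eq Nat zero zero)) (vnil (Vec (Eq Nat zero zero) zero))))
  ~> vcons (Vec (Eq Nat zero zero) zero) (succ (elimNat (fun (s : Nat) => Nat) (succ zero) (fun (v : Nat) => fun (t : Nat) => succ t) zero)) (vnil (Eq Nat zero zero)) (vcons (Vec (Eq Nat zero zero) zero) (succ zero) (vnil (Eq Nat zero zero)) (vcons (Vec (Eq Nat zero zero) zero) zero (vnil (Eq Nat zero zero)) (vnil (Vec (Eq Nat zero zero) zero))))
  ~> vcons (Vec (Eq Nat zero zero) zero) (succ (succ zero)) (vnil (Eq Nat zero zero)) (vcons (Vec (Eq Nat zero zero) zero) (succ zero) (vnil (Eq Nat zero zero)) (vcons (Vec (Eq Nat zero zero) zero) zero (vnil (Eq Nat zero zero)) (vnil (Vec (Eq Nat zero zero) zero))))
the term's type:
  Vec (Vec (Eq Nat zero zero) zero) (succ (succ (succ zero)))


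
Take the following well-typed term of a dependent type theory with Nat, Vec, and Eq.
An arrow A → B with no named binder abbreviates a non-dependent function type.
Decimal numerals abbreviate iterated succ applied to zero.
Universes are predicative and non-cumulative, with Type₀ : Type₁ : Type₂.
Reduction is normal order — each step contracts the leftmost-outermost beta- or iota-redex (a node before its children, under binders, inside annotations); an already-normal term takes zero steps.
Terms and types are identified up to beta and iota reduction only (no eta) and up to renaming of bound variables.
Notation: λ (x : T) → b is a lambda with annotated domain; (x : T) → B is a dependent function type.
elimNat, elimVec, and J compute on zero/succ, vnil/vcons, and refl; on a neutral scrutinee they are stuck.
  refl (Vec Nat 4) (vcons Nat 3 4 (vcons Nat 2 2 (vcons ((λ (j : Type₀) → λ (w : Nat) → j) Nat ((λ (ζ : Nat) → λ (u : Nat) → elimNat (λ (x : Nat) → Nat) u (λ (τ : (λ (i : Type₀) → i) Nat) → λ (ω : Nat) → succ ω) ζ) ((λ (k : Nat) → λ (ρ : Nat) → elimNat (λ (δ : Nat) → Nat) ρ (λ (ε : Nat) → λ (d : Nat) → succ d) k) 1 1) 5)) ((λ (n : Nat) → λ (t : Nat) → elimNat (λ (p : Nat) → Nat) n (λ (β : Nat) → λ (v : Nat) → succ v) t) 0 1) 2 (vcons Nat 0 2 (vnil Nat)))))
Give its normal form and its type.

reduced normal form:
  refl (Vec Nat 4) (vcons Nat 3 4 (vcons Nat 2 2 (vcons Nat 1 2 (vcons Nat 0 2 (vnil Nat)))))
inferred type:
  Eq (Vec Nat 4) (vcons Nat 3 4 (vcons Nat 2 2 (vcons Nat 1 2 (vcons Nat 0 2 (vnil Nat))))) (vcons Nat 3 4 (vcons Nat 2 2 (vcons Nat 1 2 (vcons Nat 0 2 (vnil Nat)))))
observation: the first redex contracted is a beta-redex; the normal form is reached in 8 normal-order steps.


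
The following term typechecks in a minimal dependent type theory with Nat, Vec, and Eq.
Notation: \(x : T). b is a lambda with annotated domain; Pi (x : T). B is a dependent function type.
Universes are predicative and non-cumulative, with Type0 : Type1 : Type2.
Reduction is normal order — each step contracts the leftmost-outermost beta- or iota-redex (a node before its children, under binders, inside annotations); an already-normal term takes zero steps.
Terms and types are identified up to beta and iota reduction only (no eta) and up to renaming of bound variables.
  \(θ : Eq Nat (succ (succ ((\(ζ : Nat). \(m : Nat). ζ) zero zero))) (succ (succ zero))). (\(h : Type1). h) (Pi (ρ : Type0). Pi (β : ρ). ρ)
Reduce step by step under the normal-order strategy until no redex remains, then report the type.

normal-order reduction:
  \(θ : Eq Nat (succ (succ ((\(ζ : Nat). \(m : Nat). ζ) zero zero))) (succ (succ zero))). (\(h : Type1). h) (Pi (ρ : Type0). Pi (β : ρ). ρ)
  ~> \(θ : Eq Nat (succ (succ ((\(ζ : Nat). zero) zero))) (succ (succ zero))). (\(m : Type1). m) (Pi (h : Type0). Pi (ρ : h). h)
  ~> \(θ : Eq Nat (succ (succ zero)) (succ (succ zero))). (\(ζ : Type1). ζ) (Pi (m : Type0). Pi (h : m). m)
  ~> \(θ : Eq Nat (succ (succ zero)) (succ (succ zero))). Pi (ζ : Type0). Pi (m : ζ). ζ
the term's type:
  Pi (θ : Eq Nat (succ (succ zero)) (succ (succ zero))). Type1


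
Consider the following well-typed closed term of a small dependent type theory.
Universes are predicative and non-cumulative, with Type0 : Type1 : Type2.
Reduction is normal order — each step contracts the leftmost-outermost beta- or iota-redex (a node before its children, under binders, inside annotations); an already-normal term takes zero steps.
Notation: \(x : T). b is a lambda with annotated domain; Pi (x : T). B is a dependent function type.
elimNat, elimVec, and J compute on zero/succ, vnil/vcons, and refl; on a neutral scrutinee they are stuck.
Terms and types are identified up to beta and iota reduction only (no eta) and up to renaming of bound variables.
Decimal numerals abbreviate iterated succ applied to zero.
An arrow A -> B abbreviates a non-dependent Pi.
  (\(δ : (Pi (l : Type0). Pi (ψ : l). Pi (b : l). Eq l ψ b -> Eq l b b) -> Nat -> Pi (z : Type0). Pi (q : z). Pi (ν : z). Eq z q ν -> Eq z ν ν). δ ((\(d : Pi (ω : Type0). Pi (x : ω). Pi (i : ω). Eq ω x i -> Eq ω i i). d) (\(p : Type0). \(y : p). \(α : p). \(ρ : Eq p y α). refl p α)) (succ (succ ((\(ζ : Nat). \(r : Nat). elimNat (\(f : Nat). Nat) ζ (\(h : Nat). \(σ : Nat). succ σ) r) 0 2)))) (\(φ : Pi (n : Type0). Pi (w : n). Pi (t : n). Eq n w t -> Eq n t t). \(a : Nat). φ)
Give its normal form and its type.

normal form:
  \(δ : Type0). \(l : δ). \(ψ : δ). \(b : Eq δ l ψ). refl δ ψ
the term's type:
  Pi (δ : Type0). Pi (l : δ). Pi (ψ : δ). Eq δ l ψ -> Eq δ ψ ψ
observation: the term reaches its normal form after 4 normal-order steps.


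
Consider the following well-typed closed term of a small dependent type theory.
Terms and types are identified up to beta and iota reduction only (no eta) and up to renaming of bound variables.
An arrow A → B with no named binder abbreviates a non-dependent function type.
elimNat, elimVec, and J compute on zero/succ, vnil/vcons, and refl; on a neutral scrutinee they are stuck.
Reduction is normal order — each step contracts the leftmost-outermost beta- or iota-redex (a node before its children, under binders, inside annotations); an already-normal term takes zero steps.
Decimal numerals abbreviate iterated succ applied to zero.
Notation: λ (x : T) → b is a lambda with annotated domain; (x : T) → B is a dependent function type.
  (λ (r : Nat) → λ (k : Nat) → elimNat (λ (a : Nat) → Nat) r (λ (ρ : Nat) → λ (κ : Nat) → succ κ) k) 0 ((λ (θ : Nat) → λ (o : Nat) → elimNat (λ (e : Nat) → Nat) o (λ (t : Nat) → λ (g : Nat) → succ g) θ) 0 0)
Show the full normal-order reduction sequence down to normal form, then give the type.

normal-order reduction sequence:
  (λ (r : Nat) → λ (k : Nat) → elimNat (λ (a : Nat) → Nat) r (λ (ρ : Nat) → λ (κ : Nat) → succ κ) k) 0 ((λ (θ : Nat) → λ (o : Nat) → elimNat (λ (e : Nat) → Nat) o (λ (t : Nat) → λ (g : Nat) → succ g) θ) 0 0)
  ~> (λ (r : Nat) → elimNat (λ (k : Nat) → Nat) 0 (λ (a : Nat) → λ (ρ : Nat) → succ ρ) r) ((λ (κ : Nat) → λ (θ : Nat) → elimNat (λ (o : Nat) → Nat) θ (λ (e : Nat) → λ (t : Nat) → succ t) κ) 0 0)
  ~> elimNat (λ (r : Nat) → Nat) 0 (λ (k : Nat) → λ (a : Nat) → succ a) ((λ (ρ : Nat) → λ (κ : Nat) → elimNat (λ (θ : Nat) → Nat) κ (λ (o : Nat) → λ (e : Nat) → succ e) ρ) 0 0)
  ~> elimNat (λ (r : Nat) → Nat) 0 (λ (k : Nat) → λ (a : Nat) → succ a) ((λ (ρ : Nat) → elimNat (λ (κ : Nat) → Nat) ρ (λ (θ : Nat) → λ (o : Nat) → succ o) 0) 0)
  ~> elimNat (λ (r : Nat) → Nat) 0 (λ (k : Nat) → λ (a : Nat) → succ a) (elimNat (λ (ρ : Nat) → Nat) 0 (λ (κ : Nat) → λ (θ : Nat) → succ θ) 0)
  ~> elimNat (λ (r : Nat) → Nat) 0 (λ (k : Nat) → λ (a : Nat) → succ a) 0
  ~> 0
inferred type:
  Nat


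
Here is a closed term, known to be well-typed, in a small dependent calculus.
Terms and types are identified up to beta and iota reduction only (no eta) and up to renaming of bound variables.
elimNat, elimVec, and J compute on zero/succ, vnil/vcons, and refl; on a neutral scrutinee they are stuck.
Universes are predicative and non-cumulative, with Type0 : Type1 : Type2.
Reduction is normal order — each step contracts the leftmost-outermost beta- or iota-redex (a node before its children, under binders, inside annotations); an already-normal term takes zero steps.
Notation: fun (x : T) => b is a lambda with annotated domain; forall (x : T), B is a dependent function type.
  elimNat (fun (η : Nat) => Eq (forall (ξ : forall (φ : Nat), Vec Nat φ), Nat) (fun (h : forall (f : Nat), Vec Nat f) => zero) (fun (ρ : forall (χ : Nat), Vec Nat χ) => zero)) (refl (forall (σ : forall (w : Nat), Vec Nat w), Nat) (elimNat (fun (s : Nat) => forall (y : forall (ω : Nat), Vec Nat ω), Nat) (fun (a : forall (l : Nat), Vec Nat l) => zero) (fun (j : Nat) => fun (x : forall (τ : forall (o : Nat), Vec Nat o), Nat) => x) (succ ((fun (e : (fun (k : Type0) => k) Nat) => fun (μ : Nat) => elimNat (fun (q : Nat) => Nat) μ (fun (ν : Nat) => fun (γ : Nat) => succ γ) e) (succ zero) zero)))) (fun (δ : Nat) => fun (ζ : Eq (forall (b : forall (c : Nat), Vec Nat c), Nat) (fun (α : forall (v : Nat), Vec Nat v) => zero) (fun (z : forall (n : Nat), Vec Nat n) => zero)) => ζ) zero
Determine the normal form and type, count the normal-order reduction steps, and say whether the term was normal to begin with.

normal form:
  refl (forall (η : forall (ξ : Nat), Vec Nat ξ), Nat) (fun (φ : forall (h : Nat), Vec Nat h) => zero)
inferred type:
  Eq (forall (η : forall (ξ : Nat), Vec Nat ξ), Nat) (fun (φ : forall (h : Nat), Vec Nat h) => zero) (fun (f : forall (ρ : Nat), Vec Nat ρ) => zero)
reduction steps (normal order): 14
term was already normal: no
first contracted redex: an elimNat iota-redex


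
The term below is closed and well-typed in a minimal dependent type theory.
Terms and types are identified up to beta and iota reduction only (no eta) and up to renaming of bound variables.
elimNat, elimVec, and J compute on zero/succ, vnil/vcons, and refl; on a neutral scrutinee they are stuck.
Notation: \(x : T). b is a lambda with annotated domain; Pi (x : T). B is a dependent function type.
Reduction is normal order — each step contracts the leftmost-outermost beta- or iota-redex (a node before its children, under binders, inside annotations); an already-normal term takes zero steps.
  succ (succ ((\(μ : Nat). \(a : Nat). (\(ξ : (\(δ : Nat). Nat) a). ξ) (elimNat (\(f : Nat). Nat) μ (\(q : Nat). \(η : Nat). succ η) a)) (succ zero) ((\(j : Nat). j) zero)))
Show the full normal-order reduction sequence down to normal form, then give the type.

normal-order reduction sequence:
  succ (succ ((\(μ : Nat). \(a : Nat). (\(ξ : (\(δ : Nat). Nat) a). ξ) (elimNat (\(f : Nat). Nat) μ (\(q : Nat). \(η : Nat). succ η) a)) (succ zero) ((\(j : Nat). j) zero)))
  ~> succ (succ ((\(μ : Nat). (\(a : (\(ξ : Nat). Nat) μ). a) (elimNat (\(δ : Nat). Nat) (succ zero) (\(f : Nat). \(q : Nat). succ q) μ)) ((\(η : Nat). η) zero)))
  ~> succ (succ ((\(μ : (\(a : Nat). Nat) ((\(ξ : Nat). ξ) zero)). μ) (elimNat (\(δ : Nat). Nat) (succ zero) (\(f : Nat). \(q : Nat). succ q) ((\(η : Nat). η) zero))))
  ~> succ (succ (elimNat (\(μ : Nat). Nat) (succ zero) (\(a : Nat). \(ξ : Nat). succ ξ) ((\(δ : Nat). δ) zero)))
  ~> succ (succ (elimNat (\(μ : Nat). Nat) (succ zero) (\(a : Nat). \(ξ : Nat). succ ξ) zero))
  ~> succ (succ (succ zero))
the term's type:
  Nat


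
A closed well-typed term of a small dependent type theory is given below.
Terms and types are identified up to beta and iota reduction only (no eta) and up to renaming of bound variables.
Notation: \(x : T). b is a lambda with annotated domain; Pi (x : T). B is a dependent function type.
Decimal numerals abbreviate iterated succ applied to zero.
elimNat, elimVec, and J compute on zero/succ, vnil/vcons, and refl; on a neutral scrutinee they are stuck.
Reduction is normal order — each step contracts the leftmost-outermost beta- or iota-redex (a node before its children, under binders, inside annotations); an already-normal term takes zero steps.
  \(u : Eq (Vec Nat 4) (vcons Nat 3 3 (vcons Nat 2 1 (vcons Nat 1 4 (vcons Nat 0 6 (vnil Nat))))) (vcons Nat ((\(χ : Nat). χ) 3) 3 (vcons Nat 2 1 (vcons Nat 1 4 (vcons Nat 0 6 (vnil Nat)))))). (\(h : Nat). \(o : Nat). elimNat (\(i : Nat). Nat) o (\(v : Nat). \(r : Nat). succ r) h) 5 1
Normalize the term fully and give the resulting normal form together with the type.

reduced normal form:
  \(u : Eq (Vec Nat 4) (vcons Nat 3 3 (vcons Nat 2 1 (vcons Nat 1 4 (vcons Nat 0 6 (vnil Nat))))) (vcons Nat 3 3 (vcons Nat 2 1 (vcons Nat 1 4 (vcons Nat 0 6 (vnil Nat)))))). 6
inferred type:
  Pi (u : Eq (Vec Nat 4) (vcons Nat 3 3 (vcons Nat 2 1 (vcons Nat 1 4 (vcons Nat 0 6 (vnil Nat))))) (vcons Nat 3 3 (vcons Nat 2 1 (vcons Nat 1 4 (vcons Nat 0 6 (vnil Nat)))))). Nat
observation: contracting a beta-redex first, the term normalizes in 19 steps.


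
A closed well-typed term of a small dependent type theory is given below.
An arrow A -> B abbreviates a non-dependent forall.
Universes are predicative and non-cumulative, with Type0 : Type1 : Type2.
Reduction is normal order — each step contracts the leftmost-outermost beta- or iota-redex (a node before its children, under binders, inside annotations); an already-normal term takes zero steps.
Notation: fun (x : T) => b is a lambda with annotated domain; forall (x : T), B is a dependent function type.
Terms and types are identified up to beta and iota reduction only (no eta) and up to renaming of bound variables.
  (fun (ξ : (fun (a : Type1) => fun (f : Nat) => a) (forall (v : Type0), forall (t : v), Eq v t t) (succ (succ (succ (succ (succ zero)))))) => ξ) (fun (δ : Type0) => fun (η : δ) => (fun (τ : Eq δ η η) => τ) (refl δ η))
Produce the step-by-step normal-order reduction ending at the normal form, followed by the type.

normal-order reduction sequence:
  (fun (ξ : (fun (a : Type1) => fun (f : Nat) => a) (forall (v : Type0), forall (t : v), Eq v t t) (succ (succ (succ (succ (succ zero)))))) => ξ) (fun (δ : Type0) => fun (η : δ) => (fun (τ : Eq δ η η) => τ) (refl δ η))
  ~> fun (ξ : Type0) => fun (a : ξ) => (fun (f : Eq ξ a a) => f) (refl ξ a)
  ~> fun (ξ : Type0) => fun (a : ξ) => refl ξ a
type:
  forall (ξ : Type0), forall (a : ξ), Eq ξ a a


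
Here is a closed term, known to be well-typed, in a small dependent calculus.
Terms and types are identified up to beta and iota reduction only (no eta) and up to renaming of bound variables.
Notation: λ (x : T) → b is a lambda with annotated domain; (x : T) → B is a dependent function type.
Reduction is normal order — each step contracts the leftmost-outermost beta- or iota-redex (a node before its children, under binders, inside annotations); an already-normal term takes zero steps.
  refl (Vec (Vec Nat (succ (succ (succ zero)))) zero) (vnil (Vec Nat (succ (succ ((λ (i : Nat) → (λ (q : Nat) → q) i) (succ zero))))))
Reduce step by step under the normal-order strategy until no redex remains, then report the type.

normal-order reduction sequence:
  refl (Vec (Vec Nat (succ (succ (succ zero)))) zero) (vnil (Vec Nat (succ (succ ((λ (i : Nat) → (λ (q : Nat) → q) i) (succ zero))))))
  ~> refl (Vec (Vec Nat (succ (succ (succ zero)))) zero) (vnil (Vec Nat (succ (succ ((λ (i : Nat) → i) (succ zero))))))
  ~> refl (Vec (Vec Nat (succ (succ (succ zero)))) zero) (vnil (Vec Nat (succ (succ (succ zero)))))
the term's type:
  Eq (Vec (Vec Nat (succ (succ (succ zero)))) zero) (vnil (Vec Nat (succ (succ (succ zero))))) (vnil (Vec Nat (succ (succ (succ zero)))))


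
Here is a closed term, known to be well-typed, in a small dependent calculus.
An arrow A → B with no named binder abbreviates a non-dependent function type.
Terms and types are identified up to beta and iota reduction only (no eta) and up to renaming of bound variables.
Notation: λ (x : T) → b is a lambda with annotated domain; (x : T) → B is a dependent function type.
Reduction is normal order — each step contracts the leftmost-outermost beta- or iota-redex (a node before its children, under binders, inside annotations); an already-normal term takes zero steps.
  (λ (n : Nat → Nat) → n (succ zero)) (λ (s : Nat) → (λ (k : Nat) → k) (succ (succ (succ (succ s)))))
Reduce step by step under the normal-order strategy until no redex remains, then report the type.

reduction (normal order):
  (λ (n : Nat → Nat) → n (succ zero)) (λ (s : Nat) → (λ (k : Nat) → k) (succ (succ (succ (succ s)))))
  ~> (λ (n : Nat) → (λ (s : Nat) → s) (succ (succ (succ (succ n))))) (succ zero)
  ~> (λ (n : Nat) → n) (succ (succ (succ (succ (succ zero)))))
  ~> succ (succ (succ (succ (succ zero))))
the term's type:
  Nat


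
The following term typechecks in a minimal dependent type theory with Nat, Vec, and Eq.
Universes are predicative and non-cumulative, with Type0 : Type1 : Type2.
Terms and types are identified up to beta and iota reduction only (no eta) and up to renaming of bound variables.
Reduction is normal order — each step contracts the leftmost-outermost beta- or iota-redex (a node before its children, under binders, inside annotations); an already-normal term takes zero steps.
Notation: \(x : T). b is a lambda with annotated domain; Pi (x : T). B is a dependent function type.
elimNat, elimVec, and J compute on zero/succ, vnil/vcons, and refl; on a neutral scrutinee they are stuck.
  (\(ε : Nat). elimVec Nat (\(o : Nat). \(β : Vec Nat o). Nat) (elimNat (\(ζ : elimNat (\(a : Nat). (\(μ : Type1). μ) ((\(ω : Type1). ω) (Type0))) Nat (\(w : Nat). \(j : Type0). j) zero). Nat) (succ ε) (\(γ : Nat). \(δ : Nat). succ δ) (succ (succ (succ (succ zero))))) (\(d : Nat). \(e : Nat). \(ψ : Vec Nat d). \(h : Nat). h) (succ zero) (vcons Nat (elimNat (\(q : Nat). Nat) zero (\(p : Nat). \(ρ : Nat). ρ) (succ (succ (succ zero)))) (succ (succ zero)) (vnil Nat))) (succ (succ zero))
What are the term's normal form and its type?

resulting normal form:
  succ (succ (succ (succ (succ (succ (succ zero))))))
the term's type:
  Nat


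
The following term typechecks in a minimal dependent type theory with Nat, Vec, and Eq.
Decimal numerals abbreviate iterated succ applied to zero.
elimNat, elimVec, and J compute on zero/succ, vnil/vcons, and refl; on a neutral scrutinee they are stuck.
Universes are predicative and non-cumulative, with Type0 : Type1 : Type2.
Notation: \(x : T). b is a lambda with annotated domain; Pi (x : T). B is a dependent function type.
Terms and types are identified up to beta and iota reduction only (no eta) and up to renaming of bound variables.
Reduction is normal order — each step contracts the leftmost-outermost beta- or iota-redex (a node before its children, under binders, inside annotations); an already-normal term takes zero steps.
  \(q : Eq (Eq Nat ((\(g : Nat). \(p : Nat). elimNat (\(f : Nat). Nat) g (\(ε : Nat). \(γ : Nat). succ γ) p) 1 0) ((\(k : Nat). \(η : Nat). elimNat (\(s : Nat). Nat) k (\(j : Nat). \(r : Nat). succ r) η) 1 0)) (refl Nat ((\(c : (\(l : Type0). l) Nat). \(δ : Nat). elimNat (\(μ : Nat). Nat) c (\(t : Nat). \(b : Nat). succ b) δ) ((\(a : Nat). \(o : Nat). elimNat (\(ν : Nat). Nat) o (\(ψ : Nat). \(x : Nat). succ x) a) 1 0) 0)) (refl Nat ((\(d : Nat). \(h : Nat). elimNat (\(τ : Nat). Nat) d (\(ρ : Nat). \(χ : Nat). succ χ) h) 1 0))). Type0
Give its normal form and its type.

reduced normal form:
  \(q : Eq (Eq Nat 1 1) (refl Nat 1) (refl Nat 1)). Type0
type:
  Pi (q : Eq (Eq Nat 1 1) (refl Nat 1) (refl Nat 1)). Type1
observation: 18 normal-order steps separate the term from its normal form.


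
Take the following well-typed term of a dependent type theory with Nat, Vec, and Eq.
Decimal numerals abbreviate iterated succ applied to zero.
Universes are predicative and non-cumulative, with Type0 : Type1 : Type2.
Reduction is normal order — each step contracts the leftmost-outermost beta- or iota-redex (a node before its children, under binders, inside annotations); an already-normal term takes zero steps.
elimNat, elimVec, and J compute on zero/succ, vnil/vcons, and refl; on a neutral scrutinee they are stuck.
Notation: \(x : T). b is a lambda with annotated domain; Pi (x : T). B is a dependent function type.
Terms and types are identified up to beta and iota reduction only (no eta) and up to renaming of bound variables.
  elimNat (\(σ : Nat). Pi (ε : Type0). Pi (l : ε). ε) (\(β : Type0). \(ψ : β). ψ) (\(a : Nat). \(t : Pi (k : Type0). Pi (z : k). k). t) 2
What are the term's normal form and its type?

reduced normal form:
  \(σ : Type0). \(ε : σ). ε
type:
  Pi (σ : Type0). Pi (ε : σ). σ
observation: the leftmost-outermost redex is an elimNat iota-redex, and normalization takes 7 steps.


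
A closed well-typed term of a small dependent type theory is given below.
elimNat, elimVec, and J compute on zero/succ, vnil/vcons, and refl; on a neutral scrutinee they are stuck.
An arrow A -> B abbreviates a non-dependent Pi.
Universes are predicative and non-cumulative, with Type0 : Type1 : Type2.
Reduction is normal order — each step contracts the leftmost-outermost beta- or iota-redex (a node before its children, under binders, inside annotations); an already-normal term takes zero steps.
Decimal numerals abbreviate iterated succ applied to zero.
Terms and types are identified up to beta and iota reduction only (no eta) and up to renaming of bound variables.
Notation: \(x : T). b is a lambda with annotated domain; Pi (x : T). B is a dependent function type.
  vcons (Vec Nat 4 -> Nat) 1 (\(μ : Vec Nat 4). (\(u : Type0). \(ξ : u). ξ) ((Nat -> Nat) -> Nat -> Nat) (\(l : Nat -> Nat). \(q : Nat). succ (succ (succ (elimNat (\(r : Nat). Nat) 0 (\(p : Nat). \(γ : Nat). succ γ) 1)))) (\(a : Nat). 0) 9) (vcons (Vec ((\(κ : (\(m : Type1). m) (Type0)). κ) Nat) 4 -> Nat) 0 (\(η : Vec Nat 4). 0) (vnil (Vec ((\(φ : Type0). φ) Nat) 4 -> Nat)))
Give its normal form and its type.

resulting normal form:
  vcons (Vec Nat 4 -> Nat) 1 (\(μ : Vec Nat 4). 4) (vcons (Vec Nat 4 -> Nat) 0 (\(u : Vec Nat 4). 0) (vnil (Vec Nat 4 -> Nat)))
type:
  Vec (Vec Nat 4 -> Nat) 2
observation: 10 normal-order steps separate the term from its normal form.


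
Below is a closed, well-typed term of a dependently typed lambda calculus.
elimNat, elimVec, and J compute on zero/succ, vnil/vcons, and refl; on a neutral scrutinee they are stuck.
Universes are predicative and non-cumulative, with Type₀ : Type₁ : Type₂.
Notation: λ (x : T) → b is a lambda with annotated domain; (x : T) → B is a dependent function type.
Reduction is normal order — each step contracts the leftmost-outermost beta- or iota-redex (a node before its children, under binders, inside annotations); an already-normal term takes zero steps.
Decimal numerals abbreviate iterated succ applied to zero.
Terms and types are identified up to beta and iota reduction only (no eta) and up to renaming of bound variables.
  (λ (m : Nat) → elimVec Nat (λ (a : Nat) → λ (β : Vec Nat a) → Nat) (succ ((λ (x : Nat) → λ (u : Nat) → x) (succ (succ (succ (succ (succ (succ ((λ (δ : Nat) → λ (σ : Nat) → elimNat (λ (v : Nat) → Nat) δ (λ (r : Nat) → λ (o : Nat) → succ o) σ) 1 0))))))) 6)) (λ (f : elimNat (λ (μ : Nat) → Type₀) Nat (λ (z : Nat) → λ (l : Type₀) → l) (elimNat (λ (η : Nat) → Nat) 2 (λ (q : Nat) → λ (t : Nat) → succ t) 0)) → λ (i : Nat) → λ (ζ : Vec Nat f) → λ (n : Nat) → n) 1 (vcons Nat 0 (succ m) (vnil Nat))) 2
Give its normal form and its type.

normal form:
  8
inferred type:
  Nat


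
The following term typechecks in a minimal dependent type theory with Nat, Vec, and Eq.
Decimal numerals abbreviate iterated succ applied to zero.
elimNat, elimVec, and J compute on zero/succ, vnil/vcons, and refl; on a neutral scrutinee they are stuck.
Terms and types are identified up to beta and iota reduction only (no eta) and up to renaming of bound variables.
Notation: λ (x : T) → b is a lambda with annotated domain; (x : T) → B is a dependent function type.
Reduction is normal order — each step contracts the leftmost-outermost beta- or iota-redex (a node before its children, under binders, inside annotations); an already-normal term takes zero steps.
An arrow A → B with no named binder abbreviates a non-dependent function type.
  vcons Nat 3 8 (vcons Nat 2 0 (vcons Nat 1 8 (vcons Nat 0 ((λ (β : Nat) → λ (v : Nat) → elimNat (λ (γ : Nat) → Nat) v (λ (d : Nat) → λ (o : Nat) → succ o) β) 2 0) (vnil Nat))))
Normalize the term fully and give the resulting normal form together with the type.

resulting normal form:
  vcons Nat 3 8 (vcons Nat 2 0 (vcons Nat 1 8 (vcons Nat 0 2 (vnil Nat))))
the term's type:
  Vec Nat 4


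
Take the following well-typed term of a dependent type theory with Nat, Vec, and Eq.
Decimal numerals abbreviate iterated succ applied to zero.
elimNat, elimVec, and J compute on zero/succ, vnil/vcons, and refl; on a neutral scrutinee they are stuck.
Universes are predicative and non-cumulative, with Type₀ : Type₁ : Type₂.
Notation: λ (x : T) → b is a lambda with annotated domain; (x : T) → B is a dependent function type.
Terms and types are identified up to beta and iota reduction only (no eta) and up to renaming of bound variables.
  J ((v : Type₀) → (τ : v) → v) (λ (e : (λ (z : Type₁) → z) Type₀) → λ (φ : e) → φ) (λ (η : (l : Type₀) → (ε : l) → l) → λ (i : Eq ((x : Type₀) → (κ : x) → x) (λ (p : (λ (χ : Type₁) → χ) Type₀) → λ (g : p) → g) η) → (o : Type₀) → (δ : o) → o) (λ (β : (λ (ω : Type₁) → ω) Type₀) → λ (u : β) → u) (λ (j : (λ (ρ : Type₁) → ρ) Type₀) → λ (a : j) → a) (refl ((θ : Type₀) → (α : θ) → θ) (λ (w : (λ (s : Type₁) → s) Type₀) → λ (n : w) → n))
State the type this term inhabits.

type:
  (v : Type₀) → (τ : v) → v
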